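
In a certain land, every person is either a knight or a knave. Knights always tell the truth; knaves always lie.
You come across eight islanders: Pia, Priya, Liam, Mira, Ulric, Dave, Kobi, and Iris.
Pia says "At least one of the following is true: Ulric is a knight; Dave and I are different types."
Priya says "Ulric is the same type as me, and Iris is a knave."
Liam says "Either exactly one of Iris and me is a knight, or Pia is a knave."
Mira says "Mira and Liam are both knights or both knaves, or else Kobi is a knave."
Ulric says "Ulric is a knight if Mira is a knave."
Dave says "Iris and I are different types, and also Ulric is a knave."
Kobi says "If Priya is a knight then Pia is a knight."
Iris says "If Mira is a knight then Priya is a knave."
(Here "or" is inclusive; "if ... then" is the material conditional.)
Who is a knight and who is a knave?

Knights: Pia, Priya, Liam, Mira, Ulric, and Kobi. Knaves: Dave and Iris.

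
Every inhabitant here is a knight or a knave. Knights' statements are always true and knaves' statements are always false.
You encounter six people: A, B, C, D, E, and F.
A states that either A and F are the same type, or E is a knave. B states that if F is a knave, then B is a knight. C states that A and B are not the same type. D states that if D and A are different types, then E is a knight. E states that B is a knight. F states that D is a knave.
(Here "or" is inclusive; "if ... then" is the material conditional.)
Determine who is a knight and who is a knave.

Knights: A, C, and D. Knaves: B, E, and F.

A is a knight, so "either A and F are the same type, or E is a knave" must be True — and it is.
Since B is a knave, "if F is a knave, then B is a knight" needs to be false, which holds.
C is a knight; "A and B are not the same type" is True, as required.
D (knight): "if D and A are different types, then E is a knight" — True. ✓
As a knave, E's statement "B is a knight" should be false; it is.
F is a knave, so "D is a knave" must be false — and it is.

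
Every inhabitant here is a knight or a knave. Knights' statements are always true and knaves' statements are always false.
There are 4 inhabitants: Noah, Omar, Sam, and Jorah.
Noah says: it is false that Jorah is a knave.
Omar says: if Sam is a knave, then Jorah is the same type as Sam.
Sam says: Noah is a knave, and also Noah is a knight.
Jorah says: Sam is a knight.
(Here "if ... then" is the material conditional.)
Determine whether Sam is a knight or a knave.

Sam is a knave.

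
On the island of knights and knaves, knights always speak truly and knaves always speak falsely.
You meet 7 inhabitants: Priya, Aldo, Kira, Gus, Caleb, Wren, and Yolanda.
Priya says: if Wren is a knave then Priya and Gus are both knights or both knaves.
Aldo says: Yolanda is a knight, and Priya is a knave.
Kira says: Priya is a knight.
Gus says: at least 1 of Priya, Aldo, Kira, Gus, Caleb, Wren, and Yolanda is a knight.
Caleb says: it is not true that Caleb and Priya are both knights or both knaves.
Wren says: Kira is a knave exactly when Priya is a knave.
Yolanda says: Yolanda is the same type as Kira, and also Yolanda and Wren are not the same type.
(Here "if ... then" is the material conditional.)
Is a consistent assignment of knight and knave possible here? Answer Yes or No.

Checking all 128 assignments, each has at least one speaker whose statement's truth value contradicts their type.

No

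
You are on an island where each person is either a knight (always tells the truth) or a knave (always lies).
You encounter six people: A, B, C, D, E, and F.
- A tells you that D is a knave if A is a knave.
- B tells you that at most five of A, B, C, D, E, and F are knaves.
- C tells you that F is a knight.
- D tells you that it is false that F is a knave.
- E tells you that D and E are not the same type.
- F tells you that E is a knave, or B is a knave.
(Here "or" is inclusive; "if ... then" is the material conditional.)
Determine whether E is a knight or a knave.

E is a knight.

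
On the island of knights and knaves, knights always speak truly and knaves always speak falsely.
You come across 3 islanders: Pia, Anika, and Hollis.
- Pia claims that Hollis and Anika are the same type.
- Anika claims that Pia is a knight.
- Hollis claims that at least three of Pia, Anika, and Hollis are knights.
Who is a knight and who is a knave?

Knights: Pia, Anika, and Hollis. Knaves: none.

Suppose Pia is a knave. Then Pia's statement "Hollis and Anika are the same type" would have to be false. Checking the 4 ways to assign the others, none is consistent with every speaker.
(For instance, with Anika=knight, Hollis=knight, Pia's claim "Hollis and Anika are the same type" comes out true where it would need to be false.)
So Pia must be a knight, making "Hollis and Anika are the same type" true. Taking Pia=knight, Anika=knight, Hollis=knight, each remaining statement checks out:
  Anika (knight): "Pia is a knight" — true. ✓
  Hollis (knight): "at least three of Pia, Anika, and Hollis are knights" — true. ✓
This is the unique consistent assignment.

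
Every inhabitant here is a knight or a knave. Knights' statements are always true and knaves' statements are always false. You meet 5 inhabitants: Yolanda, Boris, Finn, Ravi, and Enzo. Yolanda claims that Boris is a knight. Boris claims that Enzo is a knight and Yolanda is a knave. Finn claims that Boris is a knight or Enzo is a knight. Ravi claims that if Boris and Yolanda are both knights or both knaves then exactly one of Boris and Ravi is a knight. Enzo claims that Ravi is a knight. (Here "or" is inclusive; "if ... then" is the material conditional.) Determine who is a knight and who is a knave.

Yolanda is a knave, so "Boris is a knight" must be False — and it is.
Boris is a knave; "Enzo is a knight and Yolanda is a knave" is False, as required.
Since Finn is a knave, "Boris is a knight or Enzo is a knight" needs to be False, which holds.
Ravi is a knave, and the claim "if Boris and Yolanda are both knights or both knaves then exactly one of Boris and Ravi is a knight" is indeed False.
Enzo is a knave, and the claim "Ravi is a knight" is indeed False.

Yolanda is a knave, Boris is a knave, Finn is a knave, Ravi is a knave, and Enzo is a knave.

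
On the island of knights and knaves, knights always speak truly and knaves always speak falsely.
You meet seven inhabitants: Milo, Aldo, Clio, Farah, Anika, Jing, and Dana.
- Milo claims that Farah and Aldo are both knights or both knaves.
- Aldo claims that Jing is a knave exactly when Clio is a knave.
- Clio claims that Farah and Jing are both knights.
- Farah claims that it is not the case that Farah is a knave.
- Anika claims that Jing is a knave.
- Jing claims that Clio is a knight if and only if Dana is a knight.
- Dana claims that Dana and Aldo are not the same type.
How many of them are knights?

2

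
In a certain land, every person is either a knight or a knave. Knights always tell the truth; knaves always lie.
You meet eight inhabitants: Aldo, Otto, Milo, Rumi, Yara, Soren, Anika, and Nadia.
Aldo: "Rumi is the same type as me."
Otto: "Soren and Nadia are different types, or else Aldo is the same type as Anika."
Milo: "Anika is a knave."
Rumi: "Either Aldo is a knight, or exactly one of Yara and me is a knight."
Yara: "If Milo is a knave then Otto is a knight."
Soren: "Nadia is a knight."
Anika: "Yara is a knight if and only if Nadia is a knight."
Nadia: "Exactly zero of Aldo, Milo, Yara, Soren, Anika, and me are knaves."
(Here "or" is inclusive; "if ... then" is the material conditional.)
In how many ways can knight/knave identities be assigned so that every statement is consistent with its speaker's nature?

Consistent assignments:
  Aldo=knight, Otto=knave, Milo=knight, Rumi=knight, Yara=knight, Soren=knave, Anika=knave, Nadia=knave
  Aldo=knave, Otto=knave, Milo=knave, Rumi=knight, Yara=knave, Soren=knave, Anika=knight, Nadia=knave

2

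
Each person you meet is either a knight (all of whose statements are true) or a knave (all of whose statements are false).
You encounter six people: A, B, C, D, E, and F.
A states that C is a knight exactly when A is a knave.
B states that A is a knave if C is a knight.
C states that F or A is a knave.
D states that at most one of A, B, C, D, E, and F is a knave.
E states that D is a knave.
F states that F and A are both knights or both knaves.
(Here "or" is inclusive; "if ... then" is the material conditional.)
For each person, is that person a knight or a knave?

A is a knight, so "C is a knight exactly when A is a knave" must be true — and it is.
B (knight): "A is a knave if C is a knight" — true. ✓
Since C is a knave, "F or A is a knave" needs to be false, which holds.
D is a knave; "at most one of A, B, C, D, E, and F is a knave" is false, as required.
E is a knight; "D is a knave" is true, as required.
F (knight): "F and A are both knights or both knaves" — true. ✓

A is a knight, B is a knight, C is a knave, D is a knave, E is a knight, and F is a knight.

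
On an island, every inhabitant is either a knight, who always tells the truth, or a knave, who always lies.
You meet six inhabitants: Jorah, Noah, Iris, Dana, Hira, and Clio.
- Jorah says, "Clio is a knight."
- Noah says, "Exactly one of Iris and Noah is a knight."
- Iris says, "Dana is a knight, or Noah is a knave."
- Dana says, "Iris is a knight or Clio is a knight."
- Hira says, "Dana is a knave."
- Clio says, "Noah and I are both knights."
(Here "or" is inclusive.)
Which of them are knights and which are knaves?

Jorah is a knave, Noah is a knight, Iris is a knave, Dana is a knave, Hira is a knight, and Clio is a knave.

Jorah is a knave; "Clio is a knight" is false, as required.
Noah (knight): "exactly one of Iris and Noah is a knight" — True. ✓
Iris (knave): "Dana is a knight, or Noah is a knave" — false. ✓
Since Dana is a knave, "Iris is a knight or Clio is a knight" needs to be false, which holds.
Hira (knight): "Dana is a knave" — True. ✓
Since Clio is a knave, "Noah and I are both knights" needs to be false, which holds.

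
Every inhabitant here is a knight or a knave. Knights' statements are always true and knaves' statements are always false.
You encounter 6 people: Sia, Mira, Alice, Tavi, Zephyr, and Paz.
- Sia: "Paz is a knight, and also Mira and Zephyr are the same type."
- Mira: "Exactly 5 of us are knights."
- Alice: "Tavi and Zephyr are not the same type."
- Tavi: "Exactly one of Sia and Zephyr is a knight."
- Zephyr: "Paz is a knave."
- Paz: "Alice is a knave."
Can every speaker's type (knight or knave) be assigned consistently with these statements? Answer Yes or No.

No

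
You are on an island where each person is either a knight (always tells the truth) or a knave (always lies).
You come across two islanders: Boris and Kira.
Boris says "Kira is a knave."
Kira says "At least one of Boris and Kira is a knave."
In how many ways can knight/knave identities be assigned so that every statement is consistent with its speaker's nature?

1

Consistent assignments:
  Boris=knave, Kira=knight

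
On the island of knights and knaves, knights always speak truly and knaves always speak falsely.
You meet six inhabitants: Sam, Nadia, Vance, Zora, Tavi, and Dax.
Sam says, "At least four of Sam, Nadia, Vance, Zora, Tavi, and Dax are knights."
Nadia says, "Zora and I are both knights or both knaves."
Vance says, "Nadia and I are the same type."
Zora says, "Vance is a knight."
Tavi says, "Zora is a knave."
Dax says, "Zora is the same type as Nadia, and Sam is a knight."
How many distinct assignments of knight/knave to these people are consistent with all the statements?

Consistent assignments:
  Sam=knight, Nadia=knight, Vance=knight, Zora=knight, Tavi=knave, Dax=knight
  Sam=knave, Nadia=knight, Vance=knight, Zora=knight, Tavi=knave, Dax=knave

2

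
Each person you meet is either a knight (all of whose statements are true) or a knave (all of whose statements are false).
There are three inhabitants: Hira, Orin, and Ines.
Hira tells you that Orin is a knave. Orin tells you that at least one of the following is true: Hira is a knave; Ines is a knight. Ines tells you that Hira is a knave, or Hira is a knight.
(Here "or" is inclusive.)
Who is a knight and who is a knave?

Hira is a knave, and the claim "Orin is a knave" is indeed false.
Since Orin is a knight, "at least one of the following is true: Hira is a knave; Ines is a knight" needs to be true, which holds.
Ines is a knight, and the claim "Hira is a knave, or Hira is a knight" is indeed true.

Knights: Orin and Ines. Knaves: Hira.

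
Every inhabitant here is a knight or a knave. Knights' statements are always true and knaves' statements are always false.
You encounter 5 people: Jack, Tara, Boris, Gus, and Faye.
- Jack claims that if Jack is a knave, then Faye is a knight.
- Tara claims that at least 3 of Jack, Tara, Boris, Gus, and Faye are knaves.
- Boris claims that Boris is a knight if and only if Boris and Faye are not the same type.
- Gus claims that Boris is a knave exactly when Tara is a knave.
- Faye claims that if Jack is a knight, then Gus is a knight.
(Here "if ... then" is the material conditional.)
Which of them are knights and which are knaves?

Jack is a knight, Tara is a knave, Boris is a knave, Gus is a knight, and Faye is a knight.

Suppose Jack is a knave. Then Jack's statement "if Jack is a knave, then Faye is a knight" would have to be false. Checking the 16 ways to assign the others, none is consistent with every speaker.
(For instance, with Tara=knave, Boris=knave, Gus=knight, Faye=knight, Jack's claim "if Jack is a knave, then Faye is a knight" comes out true where it would need to be false.)
So Jack must be a knight, making "if Jack is a knave, then Faye is a knight" true. Taking Jack=knight, Tara=knave, Boris=knave, Gus=knight, Faye=knight, each remaining statement checks out:
  Tara (knave): "at least 3 of Jack, Tara, Boris, Gus, and Faye are knaves" — false. ✓
  Boris (knave): "Boris is a knight if and only if Boris and Faye are not the same type" — false. ✓
  Gus (knight): "Boris is a knave exactly when Tara is a knave" — true. ✓
  Faye (knight): "if Jack is a knight, then Gus is a knight" — true. ✓
This is the unique consistent assignment.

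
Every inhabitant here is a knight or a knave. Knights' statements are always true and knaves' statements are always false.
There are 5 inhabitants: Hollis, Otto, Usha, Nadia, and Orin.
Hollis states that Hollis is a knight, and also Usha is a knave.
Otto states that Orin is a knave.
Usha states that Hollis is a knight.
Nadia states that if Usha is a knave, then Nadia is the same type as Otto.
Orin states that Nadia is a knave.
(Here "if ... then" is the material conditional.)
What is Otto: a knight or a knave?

Consistent assignments: {Hollis=knave, Otto=knight, Usha=knave, Nadia=knight, Orin=knave}
In every consistent assignment, Otto is a knight.

Otto is a knight.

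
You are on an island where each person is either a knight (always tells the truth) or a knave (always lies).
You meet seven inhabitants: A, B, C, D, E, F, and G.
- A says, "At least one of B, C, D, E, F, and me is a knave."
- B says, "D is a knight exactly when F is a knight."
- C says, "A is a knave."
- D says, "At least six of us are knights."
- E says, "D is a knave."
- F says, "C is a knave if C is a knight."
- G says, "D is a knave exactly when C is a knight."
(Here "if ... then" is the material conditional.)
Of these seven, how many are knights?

The unique consistent assignment is A=knight, B=knave, C=knave, D=knave, E=knight, F=knight, G=knave.
That has 3 knights.

3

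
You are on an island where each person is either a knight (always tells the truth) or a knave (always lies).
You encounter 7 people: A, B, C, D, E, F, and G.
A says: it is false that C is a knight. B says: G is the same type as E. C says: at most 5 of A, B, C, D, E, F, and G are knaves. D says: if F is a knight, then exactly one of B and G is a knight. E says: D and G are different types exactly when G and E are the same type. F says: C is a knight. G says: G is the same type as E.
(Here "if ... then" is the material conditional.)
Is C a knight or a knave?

C is a knight.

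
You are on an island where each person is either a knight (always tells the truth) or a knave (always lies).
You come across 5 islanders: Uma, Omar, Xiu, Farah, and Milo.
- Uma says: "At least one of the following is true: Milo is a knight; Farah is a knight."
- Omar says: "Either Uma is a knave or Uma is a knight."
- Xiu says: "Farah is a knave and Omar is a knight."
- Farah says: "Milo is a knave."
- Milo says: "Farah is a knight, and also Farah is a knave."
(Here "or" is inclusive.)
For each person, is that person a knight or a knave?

Uma is a knight, Omar is a knight, Xiu is a knave, Farah is a knight, and Milo is a knave.

Uma (knight): "at least one of the following is true: Milo is a knight; Farah is a knight" — True. ✓
Omar is a knight, so "either Uma is a knave or Uma is a knight" must be True — and it is.
Xiu is a knave, so "Farah is a knave and Omar is a knight" must be False — and it is.
Since Farah is a knight, "Milo is a knave" needs to be True, which holds.
Milo is a knave, so "Farah is a knight, and also Farah is a knave" must be False — and it is.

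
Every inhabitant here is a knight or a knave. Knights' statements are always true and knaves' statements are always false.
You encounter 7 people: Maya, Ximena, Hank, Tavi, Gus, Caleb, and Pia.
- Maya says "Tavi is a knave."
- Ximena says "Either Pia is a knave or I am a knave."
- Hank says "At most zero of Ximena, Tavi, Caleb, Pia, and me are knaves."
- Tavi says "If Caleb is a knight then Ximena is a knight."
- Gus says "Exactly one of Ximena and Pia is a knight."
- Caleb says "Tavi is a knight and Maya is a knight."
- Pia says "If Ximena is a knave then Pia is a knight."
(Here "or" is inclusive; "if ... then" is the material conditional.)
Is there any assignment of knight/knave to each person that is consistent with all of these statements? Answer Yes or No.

No

Checking all 128 assignments, each has at least one speaker whose statement's truth value contradicts their type.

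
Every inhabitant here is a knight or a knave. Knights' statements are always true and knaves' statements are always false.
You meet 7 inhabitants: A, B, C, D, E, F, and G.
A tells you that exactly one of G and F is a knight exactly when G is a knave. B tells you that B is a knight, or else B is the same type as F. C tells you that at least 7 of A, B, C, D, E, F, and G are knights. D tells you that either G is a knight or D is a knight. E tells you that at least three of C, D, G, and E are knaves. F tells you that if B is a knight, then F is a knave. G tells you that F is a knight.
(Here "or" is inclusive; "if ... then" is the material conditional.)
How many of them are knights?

4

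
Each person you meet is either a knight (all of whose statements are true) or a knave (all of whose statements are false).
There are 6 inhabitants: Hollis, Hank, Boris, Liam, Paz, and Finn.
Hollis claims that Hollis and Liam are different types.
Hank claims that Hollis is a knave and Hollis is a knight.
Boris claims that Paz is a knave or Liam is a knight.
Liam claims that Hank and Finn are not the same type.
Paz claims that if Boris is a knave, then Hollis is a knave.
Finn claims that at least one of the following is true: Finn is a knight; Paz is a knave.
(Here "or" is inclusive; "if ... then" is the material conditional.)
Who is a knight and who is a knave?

Hollis is a knave, Hank is a knave, Boris is a knave, Liam is a knave, Paz is a knight, and Finn is a knave.

As a knave, Hollis's statement "Hollis and Liam are different types" should be false; it is.
Since Hank is a knave, "Hollis is a knave and Hollis is a knight" needs to be false, which holds.
Boris is a knave, and the claim "Paz is a knave or Liam is a knight" is indeed false.
Liam is a knave, and the claim "Hank and Finn are not the same type" is indeed false.
Since Paz is a knight, "if Boris is a knave, then Hollis is a knave" needs to be true, which holds.
Finn is a knave, so "at least one of the following is true: Finn is a knight; Paz is a knave" must be false — and it is.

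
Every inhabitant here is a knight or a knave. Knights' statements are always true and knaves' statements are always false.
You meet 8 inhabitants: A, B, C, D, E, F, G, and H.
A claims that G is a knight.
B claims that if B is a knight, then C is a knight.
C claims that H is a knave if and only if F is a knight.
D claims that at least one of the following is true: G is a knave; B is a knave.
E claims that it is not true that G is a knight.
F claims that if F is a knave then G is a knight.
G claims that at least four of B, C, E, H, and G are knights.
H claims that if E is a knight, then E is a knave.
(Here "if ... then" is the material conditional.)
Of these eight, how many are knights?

The unique consistent assignment is A=knave, B=knight, C=knight, D=knight, E=knight, F=knight, G=knave, H=knave.
That has 5 knights.

5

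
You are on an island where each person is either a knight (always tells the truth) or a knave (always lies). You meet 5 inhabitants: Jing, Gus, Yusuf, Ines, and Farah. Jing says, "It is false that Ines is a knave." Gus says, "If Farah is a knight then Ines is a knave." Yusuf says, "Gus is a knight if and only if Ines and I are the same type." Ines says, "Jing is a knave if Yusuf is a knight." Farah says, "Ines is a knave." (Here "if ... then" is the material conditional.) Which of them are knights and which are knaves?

Suppose Jing is a knave. Then Jing's statement "it is false that Ines is a knave" would have to be false. Checking the 16 ways to assign the others, none is consistent with every speaker.
(For instance, with Gus=knight, Yusuf=knave, Ines=knight, Farah=knave, Jing's claim "it is false that Ines is a knave" comes out true where it would need to be false.)
So Jing must be a knight, making "it is false that Ines is a knave" true. Taking Jing=knight, Gus=knight, Yusuf=knave, Ines=knight, Farah=knave, each remaining statement checks out:
  Gus (knight): "if Farah is a knight then Ines is a knave" — true. ✓
  Yusuf (knave): "Gus is a knight if and only if Ines and I are the same type" — false. ✓
  Ines (knight): "Jing is a knave if Yusuf is a knight" — true. ✓
  Farah (knave): "Ines is a knave" — false. ✓
This is the unique consistent assignment.

Knights: Jing, Gus, and Ines. Knaves: Yusuf and Farah.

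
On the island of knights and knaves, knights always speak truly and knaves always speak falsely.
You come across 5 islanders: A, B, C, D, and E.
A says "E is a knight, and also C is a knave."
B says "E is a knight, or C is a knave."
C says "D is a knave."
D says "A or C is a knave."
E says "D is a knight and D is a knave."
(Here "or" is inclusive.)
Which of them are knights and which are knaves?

A is a knave, B is a knight, C is a knave, D is a knight, and E is a knave.

Suppose A is a knight. Then A's statement "E is a knight, and also C is a knave" would have to be true. Checking the 16 ways to assign the others, none is consistent with every speaker.
(For instance, with B=knight, C=knave, D=knight, E=knave, A's claim "E is a knight, and also C is a knave" comes out false where it would need to be true.)
So A must be a knave, making "E is a knight, and also C is a knave" false. Taking A=knave, B=knight, C=knave, D=knight, E=knave, each remaining statement checks out:
  B (knight): "E is a knight, or C is a knave" — true. ✓
  C (knave): "D is a knave" — false. ✓
  D (knight): "A or C is a knave" — true. ✓
  E (knave): "D is a knight and D is a knave" — false. ✓
This is the unique consistent assignment.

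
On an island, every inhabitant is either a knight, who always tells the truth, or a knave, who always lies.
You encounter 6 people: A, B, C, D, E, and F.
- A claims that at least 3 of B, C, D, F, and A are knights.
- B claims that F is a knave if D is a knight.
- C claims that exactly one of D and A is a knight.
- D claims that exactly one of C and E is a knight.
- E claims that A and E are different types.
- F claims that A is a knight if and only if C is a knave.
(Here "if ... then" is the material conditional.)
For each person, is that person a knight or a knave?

As a knave, A's statement "at least 3 of B, C, D, F, and A are knights" should be False; it is.
B is a knight, so "F is a knave if D is a knight" must be True — and it is.
Since C is a knave, "exactly one of D and A is a knight" needs to be False, which holds.
D is a knave; "exactly one of C and E is a knight" is False, as required.
E (knave): "A and E are different types" — False. ✓
F is a knave, so "A is a knight if and only if C is a knave" must be False — and it is.

A is a knave, B is a knight, C is a knave, D is a knave, E is a knave, and F is a knave.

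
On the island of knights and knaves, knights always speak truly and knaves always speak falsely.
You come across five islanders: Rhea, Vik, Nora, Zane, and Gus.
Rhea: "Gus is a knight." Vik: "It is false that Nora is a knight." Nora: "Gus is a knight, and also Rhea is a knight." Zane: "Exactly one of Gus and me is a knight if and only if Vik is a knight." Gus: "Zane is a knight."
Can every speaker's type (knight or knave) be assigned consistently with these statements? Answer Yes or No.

Yes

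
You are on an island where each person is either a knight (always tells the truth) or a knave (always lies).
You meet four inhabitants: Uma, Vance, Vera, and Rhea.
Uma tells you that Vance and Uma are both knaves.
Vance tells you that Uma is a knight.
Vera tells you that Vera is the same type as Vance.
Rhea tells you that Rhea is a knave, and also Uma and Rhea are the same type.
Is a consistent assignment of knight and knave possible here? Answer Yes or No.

No

Checking all 16 assignments, each has at least one speaker whose statement's truth value contradicts their type.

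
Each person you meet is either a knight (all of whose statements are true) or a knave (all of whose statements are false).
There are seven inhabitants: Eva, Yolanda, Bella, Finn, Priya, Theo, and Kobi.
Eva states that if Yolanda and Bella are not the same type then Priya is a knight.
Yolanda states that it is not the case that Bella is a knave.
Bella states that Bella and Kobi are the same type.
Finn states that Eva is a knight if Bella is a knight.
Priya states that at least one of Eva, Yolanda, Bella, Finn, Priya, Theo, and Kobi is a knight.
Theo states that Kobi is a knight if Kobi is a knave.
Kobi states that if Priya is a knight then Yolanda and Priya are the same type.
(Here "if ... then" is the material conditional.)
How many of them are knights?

7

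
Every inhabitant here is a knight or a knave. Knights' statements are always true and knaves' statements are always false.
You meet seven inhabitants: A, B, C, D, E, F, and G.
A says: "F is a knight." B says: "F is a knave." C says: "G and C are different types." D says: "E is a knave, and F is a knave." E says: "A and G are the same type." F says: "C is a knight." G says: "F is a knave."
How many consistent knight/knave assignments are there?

1

Consistent assignments:
  A=knight, B=knave, C=knight, D=knave, E=knave, F=knight, G=knave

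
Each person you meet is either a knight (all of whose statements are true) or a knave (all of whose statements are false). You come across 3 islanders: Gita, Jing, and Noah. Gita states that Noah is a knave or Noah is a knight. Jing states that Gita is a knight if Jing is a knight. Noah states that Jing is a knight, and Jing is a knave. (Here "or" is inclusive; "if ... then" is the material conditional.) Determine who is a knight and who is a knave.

Gita is a knight, Jing is a knight, and Noah is a knave.

As a knight, Gita's statement "Noah is a knave or Noah is a knight" should be True; it is.
Jing is a knight, and the claim "Gita is a knight if Jing is a knight" is indeed True.
Noah (knave): "Jing is a knight, and Jing is a knave" — false. ✓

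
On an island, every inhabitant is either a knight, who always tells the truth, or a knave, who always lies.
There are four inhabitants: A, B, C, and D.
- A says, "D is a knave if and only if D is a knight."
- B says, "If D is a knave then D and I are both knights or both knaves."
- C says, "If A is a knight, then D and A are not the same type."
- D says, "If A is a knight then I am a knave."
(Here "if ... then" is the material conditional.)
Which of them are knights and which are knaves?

Knights: B, C, and D. Knaves: A.

A is a knave, so "D is a knave if and only if D is a knight" must be false — and it is.
Since B is a knight, "if D is a knave then D and I are both knights or both knaves" needs to be true, which holds.
C (knight): "if A is a knight, then D and A are not the same type" — true. ✓
D is a knight, so "if A is a knight then I am a knave" must be true — and it is.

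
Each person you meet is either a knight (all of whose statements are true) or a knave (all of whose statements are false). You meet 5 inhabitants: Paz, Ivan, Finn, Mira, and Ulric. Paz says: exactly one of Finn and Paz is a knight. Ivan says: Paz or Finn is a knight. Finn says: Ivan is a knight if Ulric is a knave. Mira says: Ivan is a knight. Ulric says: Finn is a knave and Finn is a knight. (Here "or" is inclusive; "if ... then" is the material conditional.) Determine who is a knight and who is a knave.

Paz is a knave, Ivan is a knave, Finn is a knave, Mira is a knave, and Ulric is a knave.

Paz (knave): "exactly one of Finn and Paz is a knight" — false. ✓
Ivan is a knave, so "Paz or Finn is a knight" must be false — and it is.
Finn is a knave, and the claim "Ivan is a knight if Ulric is a knave" is indeed false.
Mira is a knave; "Ivan is a knight" is false, as required.
As a knave, Ulric's statement "Finn is a knave and Finn is a knight" should be false; it is.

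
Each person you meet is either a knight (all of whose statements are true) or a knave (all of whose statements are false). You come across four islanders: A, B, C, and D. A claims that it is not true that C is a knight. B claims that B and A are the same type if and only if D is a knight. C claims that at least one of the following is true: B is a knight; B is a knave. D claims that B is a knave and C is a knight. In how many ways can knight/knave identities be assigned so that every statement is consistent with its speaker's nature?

Consistent assignments:
  A=knave, B=knight, C=knight, D=knave

1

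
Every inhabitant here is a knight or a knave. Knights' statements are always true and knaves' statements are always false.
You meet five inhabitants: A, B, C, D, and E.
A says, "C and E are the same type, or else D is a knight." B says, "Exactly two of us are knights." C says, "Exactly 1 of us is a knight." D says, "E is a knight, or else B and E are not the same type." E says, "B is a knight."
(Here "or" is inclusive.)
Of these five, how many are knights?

The unique consistent assignment is A=knave, B=knave, C=knight, D=knave, E=knave.
That has 1 knight.

1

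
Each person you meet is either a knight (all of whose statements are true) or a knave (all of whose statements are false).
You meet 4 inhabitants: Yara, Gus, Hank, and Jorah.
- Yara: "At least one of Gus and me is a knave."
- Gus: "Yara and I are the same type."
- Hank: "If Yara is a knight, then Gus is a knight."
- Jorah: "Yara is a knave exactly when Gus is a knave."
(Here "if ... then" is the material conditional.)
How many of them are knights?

1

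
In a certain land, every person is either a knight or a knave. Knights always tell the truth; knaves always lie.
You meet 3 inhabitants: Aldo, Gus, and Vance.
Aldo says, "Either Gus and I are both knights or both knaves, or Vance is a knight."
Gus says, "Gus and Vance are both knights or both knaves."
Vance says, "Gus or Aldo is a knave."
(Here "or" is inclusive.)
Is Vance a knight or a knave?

Consistent assignments: {Aldo=knight, Gus=knave, Vance=knight}
In every consistent assignment, Vance is a knight.

Vance is a knight.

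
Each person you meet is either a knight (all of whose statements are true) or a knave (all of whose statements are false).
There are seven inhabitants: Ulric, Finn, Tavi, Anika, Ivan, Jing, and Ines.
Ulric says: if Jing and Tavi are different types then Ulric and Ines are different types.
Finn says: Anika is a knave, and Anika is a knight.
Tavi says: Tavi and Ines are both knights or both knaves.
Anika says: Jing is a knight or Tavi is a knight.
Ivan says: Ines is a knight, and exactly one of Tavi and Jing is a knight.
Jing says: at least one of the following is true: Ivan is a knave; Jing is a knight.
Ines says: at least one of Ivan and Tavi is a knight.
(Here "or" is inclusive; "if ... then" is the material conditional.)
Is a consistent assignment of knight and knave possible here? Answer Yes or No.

Yes

One consistent assignment: Ulric=knight, Finn=knave, Tavi=knight, Anika=knight, Ivan=knave, Jing=knight, Ines=knight.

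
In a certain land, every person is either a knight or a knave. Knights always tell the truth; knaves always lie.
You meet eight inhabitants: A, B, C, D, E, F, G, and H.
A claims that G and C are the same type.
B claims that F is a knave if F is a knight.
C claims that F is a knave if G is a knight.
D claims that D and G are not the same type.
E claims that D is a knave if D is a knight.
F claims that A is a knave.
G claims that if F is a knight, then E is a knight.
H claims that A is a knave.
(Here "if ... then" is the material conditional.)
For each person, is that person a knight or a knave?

A is a knave; "G and C are the same type" is False, as required.
B is a knave, and the claim "F is a knave if F is a knight" is indeed False.
C (knight): "F is a knave if G is a knight" — True. ✓
As a knight, D's statement "D and G are not the same type" should be True; it is.
As a knave, E's statement "D is a knave if D is a knight" should be False; it is.
F is a knight, so "A is a knave" must be True — and it is.
G (knave): "if F is a knight, then E is a knight" — False. ✓
H is a knight, so "A is a knave" must be True — and it is.

A is a knave, B is a knave, C is a knight, D is a knight, E is a knave, F is a knight, G is a knave, and H is a knight.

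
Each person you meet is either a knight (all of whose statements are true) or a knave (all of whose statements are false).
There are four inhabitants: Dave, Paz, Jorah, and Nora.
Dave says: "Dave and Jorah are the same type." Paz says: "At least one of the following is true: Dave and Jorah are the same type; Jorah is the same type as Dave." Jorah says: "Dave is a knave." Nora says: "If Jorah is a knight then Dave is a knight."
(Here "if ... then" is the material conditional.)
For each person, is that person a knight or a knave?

Knights: Jorah. Knaves: Dave, Paz, and Nora.

Suppose Dave is a knight. Then Dave's statement "Dave and Jorah are the same type" would have to be true. Checking the 8 ways to assign the others, none is consistent with every speaker.
(For instance, with Paz=knave, Jorah=knight, Nora=knave, Paz's claim "at least one of the following is true: Dave and Jorah are the same type; Jorah is the same type as Dave" comes out true where it would need to be false.)
So Dave must be a knave, making "Dave and Jorah are the same type" false. Taking Dave=knave, Paz=knave, Jorah=knight, Nora=knave, each remaining statement checks out:
  Paz (knave): "at least one of the following is true: Dave and Jorah are the same type; Jorah is the same type as Dave" — false. ✓
  Jorah (knight): "Dave is a knave" — true. ✓
  Nora (knave): "if Jorah is a knight then Dave is a knight" — false. ✓
This is the unique consistent assignment.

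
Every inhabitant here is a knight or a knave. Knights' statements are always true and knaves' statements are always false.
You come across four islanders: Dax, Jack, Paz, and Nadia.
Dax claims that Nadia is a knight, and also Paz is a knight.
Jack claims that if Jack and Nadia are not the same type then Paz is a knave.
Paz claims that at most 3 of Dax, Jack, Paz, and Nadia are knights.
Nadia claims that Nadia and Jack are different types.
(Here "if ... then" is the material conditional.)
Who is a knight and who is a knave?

Suppose Dax is a knave. Then Dax's statement "Nadia is a knight, and also Paz is a knight" would have to be false. Checking the 8 ways to assign the others, none is consistent with every speaker.
(For instance, with Jack=knave, Paz=knight, Nadia=knight, Dax's claim "Nadia is a knight, and also Paz is a knight" comes out true where it would need to be false.)
So Dax must be a knight, making "Nadia is a knight, and also Paz is a knight" true. Taking Dax=knight, Jack=knave, Paz=knight, Nadia=knight, each remaining statement checks out:
  Jack (knave): "if Jack and Nadia are not the same type then Paz is a knave" — false. ✓
  Paz (knight): "at most 3 of Dax, Jack, Paz, and Nadia are knights" — true. ✓
  Nadia (knight): "Nadia and Jack are different types" — true. ✓
This is the unique consistent assignment.

Dax is a knight, Jack is a knave, Paz is a knight, and Nadia is a knight.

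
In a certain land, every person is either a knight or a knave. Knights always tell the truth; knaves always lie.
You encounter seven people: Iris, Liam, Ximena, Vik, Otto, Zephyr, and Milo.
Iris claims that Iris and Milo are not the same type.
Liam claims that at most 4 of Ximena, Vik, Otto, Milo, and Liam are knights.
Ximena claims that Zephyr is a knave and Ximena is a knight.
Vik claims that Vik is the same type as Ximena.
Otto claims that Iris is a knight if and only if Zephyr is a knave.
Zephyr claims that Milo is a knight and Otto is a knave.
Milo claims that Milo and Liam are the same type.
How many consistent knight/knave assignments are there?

Consistent assignments:
  Iris=knight, Liam=knight, Ximena=knight, Vik=knight, Otto=knight, Zephyr=knave, Milo=knave
  Iris=knight, Liam=knight, Ximena=knight, Vik=knave, Otto=knight, Zephyr=knave, Milo=knave
  Iris=knave, Liam=knight, Ximena=knight, Vik=knight, Otto=knave, Zephyr=knave, Milo=knave
  Iris=knave, Liam=knight, Ximena=knight, Vik=knave, Otto=knave, Zephyr=knave, Milo=knave

4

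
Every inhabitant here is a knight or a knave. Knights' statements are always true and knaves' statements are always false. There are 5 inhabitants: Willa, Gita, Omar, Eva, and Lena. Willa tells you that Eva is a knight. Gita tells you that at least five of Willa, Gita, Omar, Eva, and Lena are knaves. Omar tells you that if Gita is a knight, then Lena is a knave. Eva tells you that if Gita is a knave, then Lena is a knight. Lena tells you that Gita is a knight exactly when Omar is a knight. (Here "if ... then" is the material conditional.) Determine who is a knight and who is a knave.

Willa is a knave, Gita is a knave, Omar is a knight, Eva is a knave, and Lena is a knave.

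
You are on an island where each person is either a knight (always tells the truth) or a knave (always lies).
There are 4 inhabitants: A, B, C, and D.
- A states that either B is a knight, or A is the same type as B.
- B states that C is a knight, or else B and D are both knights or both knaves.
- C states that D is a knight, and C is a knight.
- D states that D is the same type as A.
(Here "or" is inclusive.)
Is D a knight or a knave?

Consistent assignments: {A=knight, B=knight, C=knight, D=knight}; {A=knight, B=knight, C=knave, D=knight}
In every consistent assignment, D is a knight.

D is a knight.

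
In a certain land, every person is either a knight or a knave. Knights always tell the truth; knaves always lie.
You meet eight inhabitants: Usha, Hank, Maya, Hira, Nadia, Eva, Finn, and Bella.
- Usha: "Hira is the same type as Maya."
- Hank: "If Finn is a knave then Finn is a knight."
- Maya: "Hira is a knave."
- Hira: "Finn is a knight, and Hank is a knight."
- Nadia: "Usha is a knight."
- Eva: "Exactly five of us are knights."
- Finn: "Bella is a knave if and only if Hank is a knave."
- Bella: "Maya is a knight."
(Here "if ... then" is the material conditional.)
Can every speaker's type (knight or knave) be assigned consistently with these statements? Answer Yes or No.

One consistent assignment: Usha=knave, Hank=knave, Maya=knight, Hira=knave, Nadia=knave, Eva=knave, Finn=knave, Bella=knight.

Yes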